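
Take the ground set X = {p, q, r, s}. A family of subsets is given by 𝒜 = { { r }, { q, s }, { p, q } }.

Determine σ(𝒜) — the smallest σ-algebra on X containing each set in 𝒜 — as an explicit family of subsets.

σ(𝒜) (16 sets): { {}, { p }, { q }, { r }, { s }, { p, q }, { p, r }, { p, s }, { q, r }, { q, s }, { r, s }, { p, q, r }, { p, q, s }, { p, r, s }, { q, r, s }, X }

Derivation:
Start: 𝒜 ∪ {∅, X} = { {}, { r }, { p, q }, { q, s }, X }.
Round 1: +5 →
  { p, r }  = { q, s }ᶜ
  { r, s }  = { p, q }ᶜ
  { p, q, r }  = { r } ∪ { p, q }
  { p, q, s }  = { r }ᶜ
  { q, r, s }  = { r } ∪ { q, s }
  [10 total]
Round 2 adds 3:
  { p }  = { q, r, s }ᶜ
  { s }  = { p, q, r }ᶜ
  { p, r, s }  = { r, s } ∪ { p, r }
  [13 total]
Round 3: 2 new —
  { q }  = { p, r, s }ᶜ
  { p, s }  = { s } ∪ { p }
  [15 total]
Round 4: +1 →
  { q, r }  = { p, s }ᶜ
  [16 total]
Round 5: closed — nothing new.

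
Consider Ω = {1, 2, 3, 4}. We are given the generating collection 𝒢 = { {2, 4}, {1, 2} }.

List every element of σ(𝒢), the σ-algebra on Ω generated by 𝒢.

Initial family (4 sets): { {}, {1, 2}, {2, 4}, Ω }.
Iteration 1 adds 3:
  {1, 3}  = ᶜ of {2, 4}
  {3, 4}  = ᶜ of {1, 2}
  {1, 2, 4}  = {1, 2} ∪ {2, 4}
  |family| = 7
Iteration 2: 4 new —
  {3}  = ᶜ of {1, 2, 4}
  {1, 2, 3}  = {1, 2} ∪ {1, 3}
  {1, 3, 4}  = {3, 4} ∪ {1, 3}
  {2, 3, 4}  = {3, 4} ∪ {2, 4}
  |family| = 11
Iteration 3 (3 new):
  {1}  = ᶜ of {2, 3, 4}
  {2}  = ᶜ of {1, 3, 4}
  {4}  = ᶜ of {1, 2, 3}
  |family| = 14
Iteration 4: 2 new —
  {1, 4}  = {4} ∪ {1}
  {2, 3}  = {3} ∪ {2}
  |family| = 16
After Iteration 5 the family is unchanged; done.

Therefore σ(𝒢) = { {}, {1}, {2}, {3}, {4}, {1, 2}, {1, 3}, {1, 4}, {2, 3}, {2, 4}, {3, 4}, {1, 2, 3}, {1, 2, 4}, {1, 3, 4}, {2, 3, 4}, Ω } (|σ(𝒢)| = 16).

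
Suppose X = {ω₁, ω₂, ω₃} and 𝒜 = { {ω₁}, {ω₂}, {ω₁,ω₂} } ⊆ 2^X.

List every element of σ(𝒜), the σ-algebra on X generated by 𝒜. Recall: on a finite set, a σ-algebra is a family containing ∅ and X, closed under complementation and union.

Start: 𝒜 ∪ {∅, X} = { {}, {ω₁}, {ω₂}, {ω₁,ω₂}, X }.
Pass 1 (3 new):
  {ω₃}  = X∖{ω₁,ω₂}
  {ω₁,ω₃}  = X∖{ω₂}
  {ω₂,ω₃}  = X∖{ω₁}
  — 8 sets.
Pass 2 adds nothing — fixpoint reached.

σ(𝒜) = { {}, {ω₁}, {ω₂}, {ω₃}, {ω₁,ω₂}, {ω₁,ω₃}, {ω₂,ω₃}, X }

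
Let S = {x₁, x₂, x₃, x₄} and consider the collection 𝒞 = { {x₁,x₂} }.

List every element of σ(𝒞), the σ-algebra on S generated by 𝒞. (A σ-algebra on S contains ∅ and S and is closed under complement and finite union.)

Answer: σ(𝒞) = { {}, {x₁,x₂}, {x₃,x₄}, S }

Working:
Take S₀ = 𝒞 ∪ {∅, S} = { {}, {x₁,x₂}, S }.
Step 1: +1 →
  {x₃,x₄}  = complement {x₁,x₂}
  |family| = 4
Step 2 adds nothing — fixpoint reached.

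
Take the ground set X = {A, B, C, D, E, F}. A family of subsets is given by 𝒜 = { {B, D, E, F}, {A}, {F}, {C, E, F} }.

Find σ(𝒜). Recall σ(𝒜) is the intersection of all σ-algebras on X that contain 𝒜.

|σ(𝒜)| = 32.  σ(𝒜) = { {}, {A}, {C}, {E}, {F}, {A, C}, {A, E}, {A, F}, {B, D}, {C, E}, {C, F}, {E, F}, {A, B, D}, {A, C, E}, {A, C, F}, {A, E, F}, {B, C, D}, {B, D, E}, {B, D, F}, {C, E, F}, {A, B, C, D}, {A, B, D, E}, {A, B, D, F}, {A, C, E, F}, {B, C, D, E}, {B, C, D, F}, {B, D, E, F}, {A, B, C, D, E}, {A, B, C, D, F}, {A, B, D, E, F}, {B, C, D, E, F}, X }

Derivation:
Initial family (6 sets): { {}, {A}, {F}, {C, E, F}, {B, D, E, F}, X }.
Iteration 1: 7 new —
  {A, C}  = X∖{B, D, E, F}
  {A, F}  = {A} ∪ {F}
  {A, B, D}  = X∖{C, E, F}
  {A, C, E, F}  = {C, E, F} ∪ {A}
  {A, B, C, D, E}  = X∖{F}
  {A, B, D, E, F}  = {B, D, E, F} ∪ {A}
  {B, C, D, E, F}  = X∖{A}
  (now 13)
Iteration 2 adds 6:
  {C}  = X∖{A, B, D, E, F}
  {B, D}  = X∖{A, C, E, F}
  {A, C, F}  = {A, F} ∪ {A, C}
  {A, B, C, D}  = {A, B, D} ∪ {A, C}
  {A, B, D, F}  = {A, F} ∪ {A, B, D}
  {B, C, D, E}  = X∖{A, F}
  (now 19)
Iteration 3: 7 new —
  {C, E}  = X∖{A, B, D, F}
  {C, F}  = {F} ∪ {C}
  {E, F}  = X∖{A, B, C, D}
  {B, C, D}  = {B, D} ∪ {C}
  {B, D, E}  = X∖{A, C, F}
  {B, D, F}  = {B, D} ∪ {F}
  {A, B, C, D, F}  = {A, C, F} ∪ {B, D}
  (now 26)
Iteration 4 (5 new):
  {E}  = X∖{A, B, C, D, F}
  {A, C, E}  = X∖{B, D, F}
  {A, E, F}  = X∖{B, C, D}
  {A, B, D, E}  = X∖{C, F}
  {B, C, D, F}  = {B, D, F} ∪ {B, C, D}
  (now 31)
Iteration 5 (1 new):
  {A, E}  = X∖{B, C, D, F}
  (now 32)
Iteration 6: closed — nothing new.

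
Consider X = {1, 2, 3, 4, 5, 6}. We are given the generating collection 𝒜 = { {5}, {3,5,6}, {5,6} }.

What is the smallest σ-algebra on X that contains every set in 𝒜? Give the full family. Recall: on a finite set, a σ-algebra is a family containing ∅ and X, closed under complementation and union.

Initial family (5 sets): { ∅, {5}, {5,6}, {3,5,6}, X }.
Step 1 adds 3:
  {1,2,4}  = X∖{3,5,6}
  {1,2,3,4}  = X∖{5,6}
  {1,2,3,4,6}  = X∖{5}
  — 8 sets.
Step 2: 3 new —
  {1,2,4,5}  = {1,2,4} ∪ {5}
  {1,2,3,4,5}  = {1,2,3,4} ∪ {5}
  {1,2,4,5,6}  = {5,6} ∪ {1,2,4}
  — 11 sets.
Step 3 adds 3:
  {3}  = X∖{1,2,4,5,6}
  {6}  = X∖{1,2,3,4,5}
  {3,6}  = X∖{1,2,4,5}
  — 14 sets.
Step 4 adds 2:
  {3,5}  = {3} ∪ {5}
  {1,2,4,6}  = {1,2,4} ∪ {6}
  — 16 sets.
After Step 5 the family is unchanged; done.

|σ(𝒜)| = 16.  σ(𝒜) = { ∅, {3}, {5}, {6}, {3,5}, {3,6}, {5,6}, {1,2,4}, {3,5,6}, {1,2,3,4}, {1,2,4,5}, {1,2,4,6}, {1,2,3,4,5}, {1,2,3,4,6}, {1,2,4,5,6}, X }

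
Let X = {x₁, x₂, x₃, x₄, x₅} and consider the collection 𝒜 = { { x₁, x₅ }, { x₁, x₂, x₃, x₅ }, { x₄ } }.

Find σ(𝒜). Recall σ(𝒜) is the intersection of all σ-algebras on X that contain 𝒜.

Seed the family with 𝒜 together with ∅ and X: { ∅, { x₄ }, { x₁, x₅ }, { x₁, x₂, x₃, x₅ }, X }.
Step 1. New:
  { x₁, x₄, x₅ }  = { x₁, x₅ } ∪ { x₄ }
  { x₂, x₃, x₄ }  = complement { x₁, x₅ }
  — 7 sets.
Step 2. New:
  { x₂, x₃ }  = complement { x₁, x₄, x₅ }
  — 8 sets.
Step 3: no new sets; the family is a σ-algebra.

Therefore σ(𝒜) = { ∅, { x₄ }, { x₁, x₅ }, { x₂, x₃ }, { x₁, x₄, x₅ }, { x₂, x₃, x₄ }, { x₁, x₂, x₃, x₅ }, X } (|σ(𝒜)| = 8).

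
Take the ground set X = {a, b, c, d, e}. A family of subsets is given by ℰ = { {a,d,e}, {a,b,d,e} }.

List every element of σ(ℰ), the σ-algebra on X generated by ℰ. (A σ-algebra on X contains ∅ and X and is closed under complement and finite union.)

Seed the family with ℰ together with ∅ and X: { ∅, {a,d,e}, {a,b,d,e}, X }.
Round 1 adds 2:
  {c}  = ᶜ of {a,b,d,e}
  {b,c}  = ᶜ of {a,d,e}
  (now 6)
Round 2: 1 new —
  {a,c,d,e}  = {a,d,e} ∪ {c}
  (now 7)
Round 3: 1 new —
  {b}  = ᶜ of {a,c,d,e}
  (now 8)
After Round 4 the family is unchanged; done.

|σ(ℰ)| = 8.  σ(ℰ) = { ∅, {b}, {c}, {b,c}, {a,d,e}, {a,b,d,e}, {a,c,d,e}, X }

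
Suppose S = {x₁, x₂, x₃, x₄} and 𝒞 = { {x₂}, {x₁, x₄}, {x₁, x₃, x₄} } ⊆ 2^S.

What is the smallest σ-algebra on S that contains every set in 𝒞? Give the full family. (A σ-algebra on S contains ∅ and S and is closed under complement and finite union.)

σ(𝒞) = { ∅, {x₂}, {x₃}, {x₁, x₄}, {x₂, x₃}, {x₁, x₂, x₄}, {x₁, x₃, x₄}, S }

Check:
Seed the family with 𝒞 together with ∅ and S: { ∅, {x₂}, {x₁, x₄}, {x₁, x₃, x₄}, S }.
Pass 1: +2 →
  {x₂, x₃}  = {x₁, x₄}ᶜ
  {x₁, x₂, x₄}  = {x₁, x₄} ∪ {x₂}
  (now 7)
Pass 2 adds 1:
  {x₃}  = {x₁, x₂, x₄}ᶜ
  (now 8)
Pass 3: already closed under ᶜ and ∪.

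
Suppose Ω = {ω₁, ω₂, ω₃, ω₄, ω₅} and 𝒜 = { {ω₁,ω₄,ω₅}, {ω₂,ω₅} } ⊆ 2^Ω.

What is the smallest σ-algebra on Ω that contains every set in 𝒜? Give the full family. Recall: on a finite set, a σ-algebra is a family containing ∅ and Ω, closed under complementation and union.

Answer: σ(𝒜) = { {}, {ω₂}, {ω₃}, {ω₅}, {ω₁,ω₄}, {ω₂,ω₃}, {ω₂,ω₅}, {ω₃,ω₅}, {ω₁,ω₂,ω₄}, {ω₁,ω₃,ω₄}, {ω₁,ω₄,ω₅}, {ω₂,ω₃,ω₅}, {ω₁,ω₂,ω₃,ω₄}, {ω₁,ω₂,ω₄,ω₅}, {ω₁,ω₃,ω₄,ω₅}, Ω }

Trace:
Seed the family with 𝒜 together with ∅ and Ω: { {}, {ω₂,ω₅}, {ω₁,ω₄,ω₅}, Ω }.
Step 1. New:
  {ω₂,ω₃}  = complement {ω₁,ω₄,ω₅}
  {ω₁,ω₃,ω₄}  = complement {ω₂,ω₅}
  {ω₁,ω₂,ω₄,ω₅}  = {ω₂,ω₅} ∪ {ω₁,ω₄,ω₅}
  |family| = 7
Step 2: +4 →
  {ω₃}  = complement {ω₁,ω₂,ω₄,ω₅}
  {ω₂,ω₃,ω₅}  = {ω₂,ω₅} ∪ {ω₂,ω₃}
  {ω₁,ω₂,ω₃,ω₄}  = {ω₁,ω₃,ω₄} ∪ {ω₂,ω₃}
  {ω₁,ω₃,ω₄,ω₅}  = {ω₁,ω₄,ω₅} ∪ {ω₁,ω₃,ω₄}
  |family| = 11
Step 3: +3 →
  {ω₂}  = complement {ω₁,ω₃,ω₄,ω₅}
  {ω₅}  = complement {ω₁,ω₂,ω₃,ω₄}
  {ω₁,ω₄}  = complement {ω₂,ω₃,ω₅}
  |family| = 14
Step 4 (2 new):
  {ω₃,ω₅}  = {ω₃} ∪ {ω₅}
  {ω₁,ω₂,ω₄}  = {ω₁,ω₄} ∪ {ω₂}
  |family| = 16
Step 5 adds nothing — fixpoint reached.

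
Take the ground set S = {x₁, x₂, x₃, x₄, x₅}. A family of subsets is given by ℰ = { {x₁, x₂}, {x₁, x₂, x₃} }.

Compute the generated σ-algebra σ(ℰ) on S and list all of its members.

Start: ℰ ∪ {∅, S} = { {}, {x₁, x₂}, {x₁, x₂, x₃}, S }.
Pass 1 (2 new):
  {x₄, x₅}  = {x₁, x₂, x₃}ᶜ
  {x₃, x₄, x₅}  = {x₁, x₂}ᶜ
  |family| = 6
Pass 2: +1 →
  {x₁, x₂, x₄, x₅}  = {x₄, x₅} ∪ {x₁, x₂}
  |family| = 7
Pass 3 adds 1:
  {x₃}  = {x₁, x₂, x₄, x₅}ᶜ
  |family| = 8
Pass 4: no new sets; the family is a σ-algebra.

|σ(ℰ)| = 8.  σ(ℰ) = { {}, {x₃}, {x₁, x₂}, {x₄, x₅}, {x₁, x₂, x₃}, {x₃, x₄, x₅}, {x₁, x₂, x₄, x₅}, S }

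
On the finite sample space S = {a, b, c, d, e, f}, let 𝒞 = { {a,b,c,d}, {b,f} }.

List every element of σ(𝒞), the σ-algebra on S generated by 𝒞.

Begin from { {}, {b,f}, {a,b,c,d}, S } (that is, 𝒞 plus ∅ and S).
Step 1 (3 new):
  {e,f}  = complement {a,b,c,d}
  {a,c,d,e}  = complement {b,f}
  {a,b,c,d,f}  = {b,f} ∪ {a,b,c,d}
  [7 total]
Step 2: 4 new —
  {e}  = complement {a,b,c,d,f}
  {b,e,f}  = {e,f} ∪ {b,f}
  {a,b,c,d,e}  = {a,c,d,e} ∪ {a,b,c,d}
  {a,c,d,e,f}  = {a,c,d,e} ∪ {e,f}
  [11 total]
Step 3 adds 3:
  {b}  = complement {a,c,d,e,f}
  {f}  = complement {a,b,c,d,e}
  {a,c,d}  = complement {b,e,f}
  [14 total]
Step 4: 2 new —
  {b,e}  = {b} ∪ {e}
  {a,c,d,f}  = {a,c,d} ∪ {f}
  [16 total]
After Step 5 the family is unchanged; done.

σ(𝒞) = { {}, {b}, {e}, {f}, {b,e}, {b,f}, {e,f}, {a,c,d}, {b,e,f}, {a,b,c,d}, {a,c,d,e}, {a,c,d,f}, {a,b,c,d,e}, {a,b,c,d,f}, {a,c,d,e,f}, S }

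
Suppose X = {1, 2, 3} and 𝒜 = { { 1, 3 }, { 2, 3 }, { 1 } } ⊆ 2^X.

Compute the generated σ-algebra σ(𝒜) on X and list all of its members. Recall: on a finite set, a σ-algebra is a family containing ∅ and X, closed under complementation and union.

Seed the family with 𝒜 together with ∅ and X: { {}, { 1 }, { 1, 3 }, { 2, 3 }, X }.
Round 1: 1 new —
  { 2 }  = ᶜ of { 1, 3 }
  |family| = 6
Round 2 adds 1:
  { 1, 2 }  = { 2 } ∪ { 1 }
  |family| = 7
Round 3. New:
  { 3 }  = ᶜ of { 1, 2 }
  |family| = 8
Round 4 adds nothing — fixpoint reached.

|σ(𝒜)| = 8.  σ(𝒜) = { {}, { 1 }, { 2 }, { 3 }, { 1, 2 }, { 1, 3 }, { 2, 3 }, X }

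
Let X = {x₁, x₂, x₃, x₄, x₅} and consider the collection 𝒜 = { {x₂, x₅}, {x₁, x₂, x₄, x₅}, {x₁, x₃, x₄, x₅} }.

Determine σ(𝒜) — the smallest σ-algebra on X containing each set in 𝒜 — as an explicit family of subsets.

Answer: σ(𝒜) = { ∅, {x₂}, {x₃}, {x₅}, {x₁, x₄}, {x₂, x₃}, {x₂, x₅}, {x₃, x₅}, {x₁, x₂, x₄}, {x₁, x₃, x₄}, {x₁, x₄, x₅}, {x₂, x₃, x₅}, {x₁, x₂, x₃, x₄}, {x₁, x₂, x₄, x₅}, {x₁, x₃, x₄, x₅}, X }

Trace:
Seed the family with 𝒜 together with ∅ and X: { ∅, {x₂, x₅}, {x₁, x₂, x₄, x₅}, {x₁, x₃, x₄, x₅}, X }.
Iteration 1: +3 →
  {x₂}  = {x₁, x₃, x₄, x₅}ᶜ
  {x₃}  = {x₁, x₂, x₄, x₅}ᶜ
  {x₁, x₃, x₄}  = {x₂, x₅}ᶜ
  [8 total]
Iteration 2 adds 3:
  {x₂, x₃}  = {x₃} ∪ {x₂}
  {x₂, x₃, x₅}  = {x₃} ∪ {x₂, x₅}
  {x₁, x₂, x₃, x₄}  = {x₂} ∪ {x₁, x₃, x₄}
  [11 total]
Iteration 3. New:
  {x₅}  = {x₁, x₂, x₃, x₄}ᶜ
  {x₁, x₄}  = {x₂, x₃, x₅}ᶜ
  {x₁, x₄, x₅}  = {x₂, x₃}ᶜ
  [14 total]
Iteration 4 (2 new):
  {x₃, x₅}  = {x₃} ∪ {x₅}
  {x₁, x₂, x₄}  = {x₁, x₄} ∪ {x₂}
  [16 total]
Iteration 5: no new sets; the family is a σ-algebra.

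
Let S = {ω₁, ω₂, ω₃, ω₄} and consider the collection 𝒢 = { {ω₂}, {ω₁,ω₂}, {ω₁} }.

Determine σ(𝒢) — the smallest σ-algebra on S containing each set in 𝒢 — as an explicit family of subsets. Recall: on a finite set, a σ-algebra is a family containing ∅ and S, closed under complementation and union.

Take S₀ = 𝒢 ∪ {∅, S} = { {}, {ω₁}, {ω₂}, {ω₁,ω₂}, S }.
Iteration 1. New:
  {ω₃,ω₄}  = complement {ω₁,ω₂}
  {ω₁,ω₃,ω₄}  = complement {ω₂}
  {ω₂,ω₃,ω₄}  = complement {ω₁}
  — 8 sets.
Iteration 2: no new sets; the family is a σ-algebra.

Therefore σ(𝒢) = { {}, {ω₁}, {ω₂}, {ω₁,ω₂}, {ω₃,ω₄}, {ω₁,ω₃,ω₄}, {ω₂,ω₃,ω₄}, S } (|σ(𝒢)| = 8).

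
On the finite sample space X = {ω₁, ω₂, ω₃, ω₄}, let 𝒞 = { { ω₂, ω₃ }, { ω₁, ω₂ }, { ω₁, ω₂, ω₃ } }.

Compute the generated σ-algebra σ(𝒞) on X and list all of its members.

Take S₀ = 𝒞 ∪ {∅, X} = { {}, { ω₁, ω₂ }, { ω₂, ω₃ }, { ω₁, ω₂, ω₃ }, X }.
Iteration 1 adds 3:
  { ω₄ }  = complement { ω₁, ω₂, ω₃ }
  { ω₁, ω₄ }  = complement { ω₂, ω₃ }
  { ω₃, ω₄ }  = complement { ω₁, ω₂ }
  [8 total]
Iteration 2: 3 new —
  { ω₁, ω₂, ω₄ }  = { ω₄ } ∪ { ω₁, ω₂ }
  { ω₁, ω₃, ω₄ }  = { ω₃, ω₄ } ∪ { ω₁, ω₄ }
  { ω₂, ω₃, ω₄ }  = { ω₄ } ∪ { ω₂, ω₃ }
  [11 total]
Iteration 3: +3 →
  { ω₁ }  = complement { ω₂, ω₃, ω₄ }
  { ω₂ }  = complement { ω₁, ω₃, ω₄ }
  { ω₃ }  = complement { ω₁, ω₂, ω₄ }
  [14 total]
Iteration 4: +2 →
  { ω₁, ω₃ }  = { ω₃ } ∪ { ω₁ }
  { ω₂, ω₄ }  = { ω₄ } ∪ { ω₂ }
  [16 total]
After Iteration 5 the family is unchanged; done.

Therefore σ(𝒞) = { {}, { ω₁ }, { ω₂ }, { ω₃ }, { ω₄ }, { ω₁, ω₂ }, { ω₁, ω₃ }, { ω₁, ω₄ }, { ω₂, ω₃ }, { ω₂, ω₄ }, { ω₃, ω₄ }, { ω₁, ω₂, ω₃ }, { ω₁, ω₂, ω₄ }, { ω₁, ω₃, ω₄ }, { ω₂, ω₃, ω₄ }, X } (|σ(𝒞)| = 16).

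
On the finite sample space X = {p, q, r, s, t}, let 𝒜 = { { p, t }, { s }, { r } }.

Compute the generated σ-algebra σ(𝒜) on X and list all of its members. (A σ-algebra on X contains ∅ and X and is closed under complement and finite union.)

Take S₀ = 𝒜 ∪ {∅, X} = { {  }, { r }, { s }, { p, t }, X }.
Step 1. New:
  { r, s }  = { r } ∪ { s }
  { p, r, t }  = { r } ∪ { p, t }
  { p, s, t }  = { p, t } ∪ { s }
  { q, r, s }  = ᶜ of { p, t }
  { p, q, r, t }  = ᶜ of { s }
  { p, q, s, t }  = ᶜ of { r }
  |family| = 11
Step 2: +4 →
  { q, r }  = ᶜ of { p, s, t }
  { q, s }  = ᶜ of { p, r, t }
  { p, q, t }  = ᶜ of { r, s }
  { p, r, s, t }  = { p, s, t } ∪ { r, s }
  |family| = 15
Step 3: +1 →
  { q }  = ᶜ of { p, r, s, t }
  |family| = 16
Step 4 adds nothing — fixpoint reached.

σ(𝒜) = { {  }, { q }, { r }, { s }, { p, t }, { q, r }, { q, s }, { r, s }, { p, q, t }, { p, r, t }, { p, s, t }, { q, r, s }, { p, q, r, t }, { p, q, s, t }, { p, r, s, t }, X }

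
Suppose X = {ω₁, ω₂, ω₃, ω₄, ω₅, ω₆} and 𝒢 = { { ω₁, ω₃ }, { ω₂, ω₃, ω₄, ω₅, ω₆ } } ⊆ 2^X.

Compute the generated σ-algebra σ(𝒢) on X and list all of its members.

Initial family (4 sets): { {  }, { ω₁, ω₃ }, { ω₂, ω₃, ω₄, ω₅, ω₆ }, X }.
Iteration 1. New:
  { ω₁ }  = X∖{ ω₂, ω₃, ω₄, ω₅, ω₆ }
  { ω₂, ω₄, ω₅, ω₆ }  = X∖{ ω₁, ω₃ }
Iteration 2: 1 new —
  { ω₁, ω₂, ω₄, ω₅, ω₆ }  = { ω₂, ω₄, ω₅, ω₆ } ∪ { ω₁ }
Iteration 3: +1 →
  { ω₃ }  = X∖{ ω₁, ω₂, ω₄, ω₅, ω₆ }
Iteration 4: closed — nothing new.

Therefore σ(𝒢) = { {  }, { ω₁ }, { ω₃ }, { ω₁, ω₃ }, { ω₂, ω₄, ω₅, ω₆ }, { ω₁, ω₂, ω₄, ω₅, ω₆ }, { ω₂, ω₃, ω₄, ω₅, ω₆ }, X } (|σ(𝒢)| = 8).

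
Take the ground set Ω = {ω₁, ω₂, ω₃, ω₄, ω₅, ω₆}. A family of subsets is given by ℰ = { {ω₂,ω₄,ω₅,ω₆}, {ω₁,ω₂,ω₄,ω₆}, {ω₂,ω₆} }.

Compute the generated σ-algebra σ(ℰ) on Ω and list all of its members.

|σ(ℰ)| = 32.  σ(ℰ) = { {}, {ω₁}, {ω₃}, {ω₄}, {ω₅}, {ω₁,ω₃}, {ω₁,ω₄}, {ω₁,ω₅}, {ω₂,ω₆}, {ω₃,ω₄}, {ω₃,ω₅}, {ω₄,ω₅}, {ω₁,ω₂,ω₆}, {ω₁,ω₃,ω₄}, {ω₁,ω₃,ω₅}, {ω₁,ω₄,ω₅}, {ω₂,ω₃,ω₆}, {ω₂,ω₄,ω₆}, {ω₂,ω₅,ω₆}, {ω₃,ω₄,ω₅}, {ω₁,ω₂,ω₃,ω₆}, {ω₁,ω₂,ω₄,ω₆}, {ω₁,ω₂,ω₅,ω₆}, {ω₁,ω₃,ω₄,ω₅}, {ω₂,ω₃,ω₄,ω₆}, {ω₂,ω₃,ω₅,ω₆}, {ω₂,ω₄,ω₅,ω₆}, {ω₁,ω₂,ω₃,ω₄,ω₆}, {ω₁,ω₂,ω₃,ω₅,ω₆}, {ω₁,ω₂,ω₄,ω₅,ω₆}, {ω₂,ω₃,ω₄,ω₅,ω₆}, Ω }

Derivation:
Seed the family with ℰ together with ∅ and Ω: { {}, {ω₂,ω₆}, {ω₁,ω₂,ω₄,ω₆}, {ω₂,ω₄,ω₅,ω₆}, Ω }.
Round 1: +4 →
  {ω₁,ω₃}  = {ω₂,ω₄,ω₅,ω₆}ᶜ
  {ω₃,ω₅}  = {ω₁,ω₂,ω₄,ω₆}ᶜ
  {ω₁,ω₃,ω₄,ω₅}  = {ω₂,ω₆}ᶜ
  {ω₁,ω₂,ω₄,ω₅,ω₆}  = {ω₂,ω₄,ω₅,ω₆} ∪ {ω₁,ω₂,ω₄,ω₆}
  |family| = 9
Round 2 (6 new):
  {ω₃}  = {ω₁,ω₂,ω₄,ω₅,ω₆}ᶜ
  {ω₁,ω₃,ω₅}  = {ω₁,ω₃} ∪ {ω₃,ω₅}
  {ω₁,ω₂,ω₃,ω₆}  = {ω₂,ω₆} ∪ {ω₁,ω₃}
  {ω₂,ω₃,ω₅,ω₆}  = {ω₂,ω₆} ∪ {ω₃,ω₅}
  {ω₁,ω₂,ω₃,ω₄,ω₆}  = {ω₁,ω₂,ω₄,ω₆} ∪ {ω₁,ω₃}
  {ω₂,ω₃,ω₄,ω₅,ω₆}  = {ω₂,ω₄,ω₅,ω₆} ∪ {ω₃,ω₅}
  |family| = 15
Round 3: +7 →
  {ω₁}  = {ω₂,ω₃,ω₄,ω₅,ω₆}ᶜ
  {ω₅}  = {ω₁,ω₂,ω₃,ω₄,ω₆}ᶜ
  {ω₁,ω₄}  = {ω₂,ω₃,ω₅,ω₆}ᶜ
  {ω₄,ω₅}  = {ω₁,ω₂,ω₃,ω₆}ᶜ
  {ω₂,ω₃,ω₆}  = {ω₃} ∪ {ω₂,ω₆}
  {ω₂,ω₄,ω₆}  = {ω₁,ω₃,ω₅}ᶜ
  {ω₁,ω₂,ω₃,ω₅,ω₆}  = {ω₁,ω₃} ∪ {ω₂,ω₃,ω₅,ω₆}
  |family| = 22
Round 4: 8 new —
  {ω₄}  = {ω₁,ω₂,ω₃,ω₅,ω₆}ᶜ
  {ω₁,ω₅}  = {ω₅} ∪ {ω₁}
  {ω₁,ω₂,ω₆}  = {ω₂,ω₆} ∪ {ω₁}
  {ω₁,ω₃,ω₄}  = {ω₁,ω₄} ∪ {ω₁,ω₃}
  {ω₁,ω₄,ω₅}  = {ω₂,ω₃,ω₆}ᶜ
  {ω₂,ω₅,ω₆}  = {ω₂,ω₆} ∪ {ω₅}
  {ω₃,ω₄,ω₅}  = {ω₄,ω₅} ∪ {ω₃,ω₅}
  {ω₂,ω₃,ω₄,ω₆}  = {ω₂,ω₄,ω₆} ∪ {ω₂,ω₃,ω₆}
  |family| = 30
Round 5 (2 new):
  {ω₃,ω₄}  = {ω₃} ∪ {ω₄}
  {ω₁,ω₂,ω₅,ω₆}  = {ω₁} ∪ {ω₂,ω₅,ω₆}
  |family| = 32
Round 6 adds nothing — fixpoint reached.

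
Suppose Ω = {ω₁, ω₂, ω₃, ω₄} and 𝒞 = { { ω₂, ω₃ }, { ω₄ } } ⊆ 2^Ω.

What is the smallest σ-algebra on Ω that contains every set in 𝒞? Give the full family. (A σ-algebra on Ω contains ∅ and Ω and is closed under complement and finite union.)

Initial family (4 sets): { ∅, { ω₄ }, { ω₂, ω₃ }, Ω }.
Round 1 adds 3:
  { ω₁, ω₄ }  = complement { ω₂, ω₃ }
  { ω₁, ω₂, ω₃ }  = complement { ω₄ }
  { ω₂, ω₃, ω₄ }  = { ω₄ } ∪ { ω₂, ω₃ }
Round 2. New:
  { ω₁ }  = complement { ω₂, ω₃, ω₄ }
Round 3: no new sets; the family is a σ-algebra.

Hence σ(𝒞) has 8 members: { ∅, { ω₁ }, { ω₄ }, { ω₁, ω₄ }, { ω₂, ω₃ }, { ω₁, ω₂, ω₃ }, { ω₂, ω₃, ω₄ }, Ω }.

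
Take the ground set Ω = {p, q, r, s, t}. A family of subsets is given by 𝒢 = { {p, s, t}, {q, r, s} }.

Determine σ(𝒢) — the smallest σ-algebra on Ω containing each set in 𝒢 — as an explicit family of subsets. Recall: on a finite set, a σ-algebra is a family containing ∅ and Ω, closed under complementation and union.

Take S₀ = 𝒢 ∪ {∅, Ω} = { {}, {p, s, t}, {q, r, s}, Ω }.
Round 1 (2 new):
  {p, t}  = Ω∖{q, r, s}
  {q, r}  = Ω∖{p, s, t}
Round 2 (1 new):
  {p, q, r, t}  = {q, r} ∪ {p, t}
Round 3: +1 →
  {s}  = Ω∖{p, q, r, t}
Round 4: stable.

Therefore σ(𝒢) = { {}, {s}, {p, t}, {q, r}, {p, s, t}, {q, r, s}, {p, q, r, t}, Ω } (|σ(𝒢)| = 8).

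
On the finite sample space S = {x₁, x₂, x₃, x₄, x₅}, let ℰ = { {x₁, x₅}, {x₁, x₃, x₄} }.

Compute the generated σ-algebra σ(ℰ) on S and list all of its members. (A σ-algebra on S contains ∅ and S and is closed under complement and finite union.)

Seed the family with ℰ together with ∅ and S: { ∅, {x₁, x₅}, {x₁, x₃, x₄}, S }.
Round 1. New:
  {x₂, x₅}  = S∖{x₁, x₃, x₄}
  {x₂, x₃, x₄}  = S∖{x₁, x₅}
  {x₁, x₃, x₄, x₅}  = {x₁, x₃, x₄} ∪ {x₁, x₅}
  |family| = 7
Round 2 adds 4:
  {x₂}  = S∖{x₁, x₃, x₄, x₅}
  {x₁, x₂, x₅}  = {x₂, x₅} ∪ {x₁, x₅}
  {x₁, x₂, x₃, x₄}  = {x₁, x₃, x₄} ∪ {x₂, x₃, x₄}
  {x₂, x₃, x₄, x₅}  = {x₂, x₅} ∪ {x₂, x₃, x₄}
  |family| = 11
Round 3. New:
  {x₁}  = S∖{x₂, x₃, x₄, x₅}
  {x₅}  = S∖{x₁, x₂, x₃, x₄}
  {x₃, x₄}  = S∖{x₁, x₂, x₅}
  |family| = 14
Round 4: +2 →
  {x₁, x₂}  = {x₂} ∪ {x₁}
  {x₃, x₄, x₅}  = {x₃, x₄} ∪ {x₅}
  |family| = 16
Round 5: closed — nothing new.

Hence σ(ℰ) has 16 members: { ∅, {x₁}, {x₂}, {x₅}, {x₁, x₂}, {x₁, x₅}, {x₂, x₅}, {x₃, x₄}, {x₁, x₂, x₅}, {x₁, x₃, x₄}, {x₂, x₃, x₄}, {x₃, x₄, x₅}, {x₁, x₂, x₃, x₄}, {x₁, x₃, x₄, x₅}, {x₂, x₃, x₄, x₅}, S }.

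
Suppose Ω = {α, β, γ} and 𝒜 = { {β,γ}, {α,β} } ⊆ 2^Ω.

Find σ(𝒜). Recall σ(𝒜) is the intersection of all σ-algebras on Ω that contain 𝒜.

|σ(𝒜)| = 8.  σ(𝒜) = { {}, {α}, {β}, {γ}, {α,β}, {α,γ}, {β,γ}, Ω }

Trace:
Take S₀ = 𝒜 ∪ {∅, Ω} = { {}, {α,β}, {β,γ}, Ω }.
Step 1 adds 2:
  {α}  = Ω∖{β,γ}
  {γ}  = Ω∖{α,β}
  |family| = 6
Step 2. New:
  {α,γ}  = {γ} ∪ {α}
  |family| = 7
Step 3 (1 new):
  {β}  = Ω∖{α,γ}
  |family| = 8
Step 4: already closed under ᶜ and ∪.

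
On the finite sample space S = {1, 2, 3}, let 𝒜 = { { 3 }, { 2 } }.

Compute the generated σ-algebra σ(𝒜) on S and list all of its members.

Answer: σ(𝒜) = { {  }, { 1 }, { 2 }, { 3 }, { 1, 2 }, { 1, 3 }, { 2, 3 }, S }

Working:
Take S₀ = 𝒜 ∪ {∅, S} = { {  }, { 2 }, { 3 }, S }.
Step 1 (3 new):
  { 1, 2 }  = S∖{ 3 }
  { 1, 3 }  = S∖{ 2 }
  { 2, 3 }  = { 3 } ∪ { 2 }
  (now 7)
Step 2. New:
  { 1 }  = S∖{ 2, 3 }
  (now 8)
Step 3 adds nothing — fixpoint reached.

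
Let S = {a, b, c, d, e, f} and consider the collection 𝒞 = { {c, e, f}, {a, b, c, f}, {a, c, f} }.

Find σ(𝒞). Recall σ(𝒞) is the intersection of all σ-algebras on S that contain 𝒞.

σ(𝒞) (32 sets): { {}, {a}, {b}, {d}, {e}, {a, b}, {a, d}, {a, e}, {b, d}, {b, e}, {c, f}, {d, e}, {a, b, d}, {a, b, e}, {a, c, f}, {a, d, e}, {b, c, f}, {b, d, e}, {c, d, f}, {c, e, f}, {a, b, c, f}, {a, b, d, e}, {a, c, d, f}, {a, c, e, f}, {b, c, d, f}, {b, c, e, f}, {c, d, e, f}, {a, b, c, d, f}, {a, b, c, e, f}, {a, c, d, e, f}, {b, c, d, e, f}, S }

Check:
Seed the family with 𝒞 together with ∅ and S: { {}, {a, c, f}, {c, e, f}, {a, b, c, f}, S }.
Step 1. New:
  {d, e}  = S∖{a, b, c, f}
  {a, b, d}  = S∖{c, e, f}
  {b, d, e}  = S∖{a, c, f}
  {a, c, e, f}  = {a, c, f} ∪ {c, e, f}
  {a, b, c, e, f}  = {c, e, f} ∪ {a, b, c, f}
  |family| = 10
Step 2: 7 new —
  {d}  = S∖{a, b, c, e, f}
  {b, d}  = S∖{a, c, e, f}
  {a, b, d, e}  = {a, b, d} ∪ {d, e}
  {c, d, e, f}  = {d, e} ∪ {c, e, f}
  {a, b, c, d, f}  = {a, c, f} ∪ {a, b, d}
  {a, c, d, e, f}  = {a, c, e, f} ∪ {d, e}
  {b, c, d, e, f}  = {c, e, f} ∪ {b, d, e}
  |family| = 17
Step 3. New:
  {a}  = S∖{b, c, d, e, f}
  {b}  = S∖{a, c, d, e, f}
  {e}  = S∖{a, b, c, d, f}
  {a, b}  = S∖{c, d, e, f}
  {c, f}  = S∖{a, b, d, e}
  {a, c, d, f}  = {a, c, f} ∪ {d}
  |family| = 23
Step 4 adds 9:
  {a, d}  = {a} ∪ {d}
  {a, e}  = {a} ∪ {e}
  {b, e}  = S∖{a, c, d, f}
  {a, b, e}  = {a, b} ∪ {e}
  {a, d, e}  = {a} ∪ {d, e}
  {b, c, f}  = {b} ∪ {c, f}
  {c, d, f}  = {c, f} ∪ {d}
  {b, c, d, f}  = {c, f} ∪ {b, d}
  {b, c, e, f}  = {b} ∪ {c, e, f}
  |family| = 32
Step 5: stable.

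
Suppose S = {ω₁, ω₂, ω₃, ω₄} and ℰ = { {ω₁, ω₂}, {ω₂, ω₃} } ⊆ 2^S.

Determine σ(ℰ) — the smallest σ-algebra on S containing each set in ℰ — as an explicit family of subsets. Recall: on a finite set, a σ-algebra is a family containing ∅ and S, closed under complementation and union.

σ(ℰ) = { {}, {ω₁}, {ω₂}, {ω₃}, {ω₄}, {ω₁, ω₂}, {ω₁, ω₃}, {ω₁, ω₄}, {ω₂, ω₃}, {ω₂, ω₄}, {ω₃, ω₄}, {ω₁, ω₂, ω₃}, {ω₁, ω₂, ω₄}, {ω₁, ω₃, ω₄}, {ω₂, ω₃, ω₄}, S }

Derivation:
Initial family (4 sets): { {}, {ω₁, ω₂}, {ω₂, ω₃}, S }.
Round 1: +3 →
  {ω₁, ω₄}  = {ω₂, ω₃}ᶜ
  {ω₃, ω₄}  = {ω₁, ω₂}ᶜ
  {ω₁, ω₂, ω₃}  = {ω₁, ω₂} ∪ {ω₂, ω₃}
  |family| = 7
Round 2 (4 new):
  {ω₄}  = {ω₁, ω₂, ω₃}ᶜ
  {ω₁, ω₂, ω₄}  = {ω₁, ω₄} ∪ {ω₁, ω₂}
  {ω₁, ω₃, ω₄}  = {ω₃, ω₄} ∪ {ω₁, ω₄}
  {ω₂, ω₃, ω₄}  = {ω₃, ω₄} ∪ {ω₂, ω₃}
  |family| = 11
Round 3: 3 new —
  {ω₁}  = {ω₂, ω₃, ω₄}ᶜ
  {ω₂}  = {ω₁, ω₃, ω₄}ᶜ
  {ω₃}  = {ω₁, ω₂, ω₄}ᶜ
  |family| = 14
Round 4 adds 2:
  {ω₁, ω₃}  = {ω₃} ∪ {ω₁}
  {ω₂, ω₄}  = {ω₄} ∪ {ω₂}
  |family| = 16
Round 5: already closed under ᶜ and ∪.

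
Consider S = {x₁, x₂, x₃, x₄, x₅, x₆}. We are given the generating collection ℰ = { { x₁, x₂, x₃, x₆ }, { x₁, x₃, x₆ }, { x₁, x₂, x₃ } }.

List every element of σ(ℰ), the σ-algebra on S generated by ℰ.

σ(ℰ) = { ∅, { x₂ }, { x₆ }, { x₁, x₃ }, { x₂, x₆ }, { x₄, x₅ }, { x₁, x₂, x₃ }, { x₁, x₃, x₆ }, { x₂, x₄, x₅ }, { x₄, x₅, x₆ }, { x₁, x₂, x₃, x₆ }, { x₁, x₃, x₄, x₅ }, { x₂, x₄, x₅, x₆ }, { x₁, x₂, x₃, x₄, x₅ }, { x₁, x₃, x₄, x₅, x₆ }, S }

Trace:
Take S₀ = ℰ ∪ {∅, S} = { ∅, { x₁, x₂, x₃ }, { x₁, x₃, x₆ }, { x₁, x₂, x₃, x₆ }, S }.
Step 1 (3 new):
  { x₄, x₅ }  = S∖{ x₁, x₂, x₃, x₆ }
  { x₂, x₄, x₅ }  = S∖{ x₁, x₃, x₆ }
  { x₄, x₅, x₆ }  = S∖{ x₁, x₂, x₃ }
Step 2: +3 →
  { x₂, x₄, x₅, x₆ }  = { x₄, x₅, x₆ } ∪ { x₂, x₄, x₅ }
  { x₁, x₂, x₃, x₄, x₅ }  = { x₄, x₅ } ∪ { x₁, x₂, x₃ }
  { x₁, x₃, x₄, x₅, x₆ }  = { x₄, x₅ } ∪ { x₁, x₃, x₆ }
Step 3 adds 3:
  { x₂ }  = S∖{ x₁, x₃, x₄, x₅, x₆ }
  { x₆ }  = S∖{ x₁, x₂, x₃, x₄, x₅ }
  { x₁, x₃ }  = S∖{ x₂, x₄, x₅, x₆ }
Step 4. New:
  { x₂, x₆ }  = { x₂ } ∪ { x₆ }
  { x₁, x₃, x₄, x₅ }  = { x₄, x₅ } ∪ { x₁, x₃ }
After Step 5 the family is unchanged; done.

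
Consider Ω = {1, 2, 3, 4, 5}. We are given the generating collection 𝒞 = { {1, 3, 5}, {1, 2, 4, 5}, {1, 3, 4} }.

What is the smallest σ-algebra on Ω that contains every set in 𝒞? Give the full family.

Begin from { {}, {1, 3, 4}, {1, 3, 5}, {1, 2, 4, 5}, Ω } (that is, 𝒞 plus ∅ and Ω).
Round 1 adds 4:
  {3}  = Ω∖{1, 2, 4, 5}
  {2, 4}  = Ω∖{1, 3, 5}
  {2, 5}  = Ω∖{1, 3, 4}
  {1, 3, 4, 5}  = {1, 3, 4} ∪ {1, 3, 5}
  (now 9)
Round 2 adds 6:
  {2}  = Ω∖{1, 3, 4, 5}
  {2, 3, 4}  = {3} ∪ {2, 4}
  {2, 3, 5}  = {2, 5} ∪ {3}
  {2, 4, 5}  = {2, 5} ∪ {2, 4}
  {1, 2, 3, 4}  = {1, 3, 4} ∪ {2, 4}
  {1, 2, 3, 5}  = {2, 5} ∪ {1, 3, 5}
  (now 15)
Round 3: 7 new —
  {4}  = Ω∖{1, 2, 3, 5}
  {5}  = Ω∖{1, 2, 3, 4}
  {1, 3}  = Ω∖{2, 4, 5}
  {1, 4}  = Ω∖{2, 3, 5}
  {1, 5}  = Ω∖{2, 3, 4}
  {2, 3}  = {3} ∪ {2}
  {2, 3, 4, 5}  = {3} ∪ {2, 4, 5}
  (now 22)
Round 4 adds 8:
  {1}  = Ω∖{2, 3, 4, 5}
  {3, 4}  = {3} ∪ {4}
  {3, 5}  = {5} ∪ {3}
  {4, 5}  = {5} ∪ {4}
  {1, 2, 3}  = {2} ∪ {1, 3}
  {1, 2, 4}  = {2} ∪ {1, 4}
  {1, 2, 5}  = {2, 5} ∪ {1, 5}
  {1, 4, 5}  = Ω∖{2, 3}
  (now 30)
Round 5 (2 new):
  {1, 2}  = {2} ∪ {1}
  {3, 4, 5}  = {3, 4} ∪ {5}
  (now 32)
Round 6: already closed under ᶜ and ∪.

|σ(𝒞)| = 32.  σ(𝒞) = { {}, {1}, {2}, {3}, {4}, {5}, {1, 2}, {1, 3}, {1, 4}, {1, 5}, {2, 3}, {2, 4}, {2, 5}, {3, 4}, {3, 5}, {4, 5}, {1, 2, 3}, {1, 2, 4}, {1, 2, 5}, {1, 3, 4}, {1, 3, 5}, {1, 4, 5}, {2, 3, 4}, {2, 3, 5}, {2, 4, 5}, {3, 4, 5}, {1, 2, 3, 4}, {1, 2, 3, 5}, {1, 2, 4, 5}, {1, 3, 4, 5}, {2, 3, 4, 5}, Ω }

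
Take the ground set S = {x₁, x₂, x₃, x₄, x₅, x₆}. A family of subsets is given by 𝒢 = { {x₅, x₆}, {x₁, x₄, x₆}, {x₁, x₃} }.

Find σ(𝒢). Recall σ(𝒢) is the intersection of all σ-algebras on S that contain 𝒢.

Take S₀ = 𝒢 ∪ {∅, S} = { ∅, {x₁, x₃}, {x₅, x₆}, {x₁, x₄, x₆}, S }.
Pass 1 (6 new):
  {x₂, x₃, x₅}  = {x₁, x₄, x₆}ᶜ
  {x₁, x₂, x₃, x₄}  = {x₅, x₆}ᶜ
  {x₁, x₃, x₄, x₆}  = {x₁, x₃} ∪ {x₁, x₄, x₆}
  {x₁, x₃, x₅, x₆}  = {x₅, x₆} ∪ {x₁, x₃}
  {x₁, x₄, x₅, x₆}  = {x₅, x₆} ∪ {x₁, x₄, x₆}
  {x₂, x₄, x₅, x₆}  = {x₁, x₃}ᶜ
  — 11 sets.
Pass 2 adds 11:
  {x₂, x₃}  = {x₁, x₄, x₅, x₆}ᶜ
  {x₂, x₄}  = {x₁, x₃, x₅, x₆}ᶜ
  {x₂, x₅}  = {x₁, x₃, x₄, x₆}ᶜ
  {x₁, x₂, x₃, x₅}  = {x₂, x₃, x₅} ∪ {x₁, x₃}
  {x₂, x₃, x₅, x₆}  = {x₅, x₆} ∪ {x₂, x₃, x₅}
  {x₁, x₂, x₃, x₄, x₅}  = {x₂, x₃, x₅} ∪ {x₁, x₂, x₃, x₄}
  {x₁, x₂, x₃, x₄, x₆}  = {x₁, x₄, x₆} ∪ {x₁, x₂, x₃, x₄}
  {x₁, x₂, x₃, x₅, x₆}  = {x₁, x₃, x₅, x₆} ∪ {x₂, x₃, x₅}
  {x₁, x₂, x₄, x₅, x₆}  = {x₁, x₄, x₅, x₆} ∪ {x₂, x₄, x₅, x₆}
  {x₁, x₃, x₄, x₅, x₆}  = {x₁, x₃, x₅, x₆} ∪ {x₁, x₄, x₅, x₆}
  {x₂, x₃, x₄, x₅, x₆}  = {x₂, x₄, x₅, x₆} ∪ {x₂, x₃, x₅}
  — 22 sets.
Pass 3: +14 →
  {x₁}  = {x₂, x₃, x₄, x₅, x₆}ᶜ
  {x₂}  = {x₁, x₃, x₄, x₅, x₆}ᶜ
  {x₃}  = {x₁, x₂, x₄, x₅, x₆}ᶜ
  {x₄}  = {x₁, x₂, x₃, x₅, x₆}ᶜ
  {x₅}  = {x₁, x₂, x₃, x₄, x₆}ᶜ
  {x₆}  = {x₁, x₂, x₃, x₄, x₅}ᶜ
  {x₁, x₄}  = {x₂, x₃, x₅, x₆}ᶜ
  {x₄, x₆}  = {x₁, x₂, x₃, x₅}ᶜ
  {x₁, x₂, x₃}  = {x₁, x₃} ∪ {x₂, x₃}
  {x₂, x₃, x₄}  = {x₂, x₄} ∪ {x₂, x₃}
  {x₂, x₄, x₅}  = {x₂, x₅} ∪ {x₂, x₄}
  {x₂, x₅, x₆}  = {x₂, x₅} ∪ {x₅, x₆}
  {x₁, x₂, x₄, x₆}  = {x₁, x₄, x₆} ∪ {x₂, x₄}
  {x₂, x₃, x₄, x₅}  = {x₂, x₄} ∪ {x₂, x₃, x₅}
  — 36 sets.
Pass 4 adds 24:
  {x₁, x₂}  = {x₁} ∪ {x₂}
  {x₁, x₅}  = {x₁} ∪ {x₅}
  {x₁, x₆}  = {x₂, x₃, x₄, x₅}ᶜ
  {x₂, x₆}  = {x₂} ∪ {x₆}
  {x₃, x₄}  = {x₃} ∪ {x₄}
  {x₃, x₅}  = {x₁, x₂, x₄, x₆}ᶜ
  {x₃, x₆}  = {x₆} ∪ {x₃}
  {x₄, x₅}  = {x₅} ∪ {x₄}
  {x₁, x₂, x₄}  = {x₁} ∪ {x₂, x₄}
  {x₁, x₂, x₅}  = {x₂, x₅} ∪ {x₁}
  {x₁, x₃, x₄}  = {x₂, x₅, x₆}ᶜ
  {x₁, x₃, x₅}  = {x₅} ∪ {x₁, x₃}
  {x₁, x₃, x₆}  = {x₂, x₄, x₅}ᶜ
  {x₁, x₄, x₅}  = {x₅} ∪ {x₁, x₄}
  {x₁, x₅, x₆}  = {x₂, x₃, x₄}ᶜ
  {x₂, x₃, x₆}  = {x₆} ∪ {x₂, x₃}
  {x₂, x₄, x₆}  = {x₂} ∪ {x₄, x₆}
  {x₃, x₄, x₆}  = {x₃} ∪ {x₄, x₆}
  {x₃, x₅, x₆}  = {x₅, x₆} ∪ {x₃}
  {x₄, x₅, x₆}  = {x₁, x₂, x₃}ᶜ
  {x₁, x₂, x₃, x₆}  = {x₁, x₂, x₃} ∪ {x₆}
  {x₁, x₂, x₄, x₅}  = {x₂, x₅} ∪ {x₁, x₄}
  {x₁, x₂, x₅, x₆}  = {x₁} ∪ {x₂, x₅, x₆}
  {x₂, x₃, x₄, x₆}  = {x₂, x₃, x₄} ∪ {x₆}
  — 60 sets.
Pass 5: 4 new —
  {x₁, x₂, x₆}  = {x₁, x₆} ∪ {x₂}
  {x₃, x₄, x₅}  = {x₃, x₄} ∪ {x₄, x₅}
  {x₁, x₃, x₄, x₅}  = {x₂, x₆}ᶜ
  {x₃, x₄, x₅, x₆}  = {x₁, x₂}ᶜ
  — 64 sets.
Pass 6: no new sets; the family is a σ-algebra.

Therefore σ(𝒢) = { ∅, {x₁}, {x₂}, {x₃}, {x₄}, {x₅}, {x₆}, {x₁, x₂}, {x₁, x₃}, {x₁, x₄}, {x₁, x₅}, {x₁, x₆}, {x₂, x₃}, {x₂, x₄}, {x₂, x₅}, {x₂, x₆}, {x₃, x₄}, {x₃, x₅}, {x₃, x₆}, {x₄, x₅}, {x₄, x₆}, {x₅, x₆}, {x₁, x₂, x₃}, {x₁, x₂, x₄}, {x₁, x₂, x₅}, {x₁, x₂, x₆}, {x₁, x₃, x₄}, {x₁, x₃, x₅}, {x₁, x₃, x₆}, {x₁, x₄, x₅}, {x₁, x₄, x₆}, {x₁, x₅, x₆}, {x₂, x₃, x₄}, {x₂, x₃, x₅}, {x₂, x₃, x₆}, {x₂, x₄, x₅}, {x₂, x₄, x₆}, {x₂, x₅, x₆}, {x₃, x₄, x₅}, {x₃, x₄, x₆}, {x₃, x₅, x₆}, {x₄, x₅, x₆}, {x₁, x₂, x₃, x₄}, {x₁, x₂, x₃, x₅}, {x₁, x₂, x₃, x₆}, {x₁, x₂, x₄, x₅}, {x₁, x₂, x₄, x₆}, {x₁, x₂, x₅, x₆}, {x₁, x₃, x₄, x₅}, {x₁, x₃, x₄, x₆}, {x₁, x₃, x₅, x₆}, {x₁, x₄, x₅, x₆}, {x₂, x₃, x₄, x₅}, {x₂, x₃, x₄, x₆}, {x₂, x₃, x₅, x₆}, {x₂, x₄, x₅, x₆}, {x₃, x₄, x₅, x₆}, {x₁, x₂, x₃, x₄, x₅}, {x₁, x₂, x₃, x₄, x₆}, {x₁, x₂, x₃, x₅, x₆}, {x₁, x₂, x₄, x₅, x₆}, {x₁, x₃, x₄, x₅, x₆}, {x₂, x₃, x₄, x₅, x₆}, S } (|σ(𝒢)| = 64).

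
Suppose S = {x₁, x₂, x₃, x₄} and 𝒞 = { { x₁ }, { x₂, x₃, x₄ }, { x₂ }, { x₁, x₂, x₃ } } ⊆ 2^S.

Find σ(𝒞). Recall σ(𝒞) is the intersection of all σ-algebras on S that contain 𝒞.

Initial family (6 sets): { {}, { x₁ }, { x₂ }, { x₁, x₂, x₃ }, { x₂, x₃, x₄ }, S }.
Pass 1: +3 →
  { x₄ }  = complement { x₁, x₂, x₃ }
  { x₁, x₂ }  = { x₂ } ∪ { x₁ }
  { x₁, x₃, x₄ }  = complement { x₂ }
  (now 9)
Pass 2: +4 →
  { x₁, x₄ }  = { x₄ } ∪ { x₁ }
  { x₂, x₄ }  = { x₂ } ∪ { x₄ }
  { x₃, x₄ }  = complement { x₁, x₂ }
  { x₁, x₂, x₄ }  = { x₁, x₂ } ∪ { x₄ }
  (now 13)
Pass 3: +3 →
  { x₃ }  = complement { x₁, x₂, x₄ }
  { x₁, x₃ }  = complement { x₂, x₄ }
  { x₂, x₃ }  = complement { x₁, x₄ }
  (now 16)
After Pass 4 the family is unchanged; done.

|σ(𝒞)| = 16.  σ(𝒞) = { {}, { x₁ }, { x₂ }, { x₃ }, { x₄ }, { x₁, x₂ }, { x₁, x₃ }, { x₁, x₄ }, { x₂, x₃ }, { x₂, x₄ }, { x₃, x₄ }, { x₁, x₂, x₃ }, { x₁, x₂, x₄ }, { x₁, x₃, x₄ }, { x₂, x₃, x₄ }, S }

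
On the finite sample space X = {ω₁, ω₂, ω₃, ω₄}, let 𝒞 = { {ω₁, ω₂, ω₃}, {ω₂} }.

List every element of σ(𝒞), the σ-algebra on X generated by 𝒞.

σ(𝒞) (8 sets): { {}, {ω₂}, {ω₄}, {ω₁, ω₃}, {ω₂, ω₄}, {ω₁, ω₂, ω₃}, {ω₁, ω₃, ω₄}, X }

Check:
Take S₀ = 𝒞 ∪ {∅, X} = { {}, {ω₂}, {ω₁, ω₂, ω₃}, X }.
Pass 1: +2 →
  {ω₄}  = X∖{ω₁, ω₂, ω₃}
  {ω₁, ω₃, ω₄}  = X∖{ω₂}
  |family| = 6
Pass 2 adds 1:
  {ω₂, ω₄}  = {ω₄} ∪ {ω₂}
  |family| = 7
Pass 3: 1 new —
  {ω₁, ω₃}  = X∖{ω₂, ω₄}
  |family| = 8
Pass 4: no new sets; the family is a σ-algebra.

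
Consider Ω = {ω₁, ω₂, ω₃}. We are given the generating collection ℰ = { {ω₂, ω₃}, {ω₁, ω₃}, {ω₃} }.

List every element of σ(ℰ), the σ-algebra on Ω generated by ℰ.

σ(ℰ) = { {}, {ω₁}, {ω₂}, {ω₃}, {ω₁, ω₂}, {ω₁, ω₃}, {ω₂, ω₃}, Ω }

Check:
Seed the family with ℰ together with ∅ and Ω: { {}, {ω₃}, {ω₁, ω₃}, {ω₂, ω₃}, Ω }.
Pass 1. New:
  {ω₁}  = ᶜ of {ω₂, ω₃}
  {ω₂}  = ᶜ of {ω₁, ω₃}
  {ω₁, ω₂}  = ᶜ of {ω₃}
  (now 8)
After Pass 2 the family is unchanged; done.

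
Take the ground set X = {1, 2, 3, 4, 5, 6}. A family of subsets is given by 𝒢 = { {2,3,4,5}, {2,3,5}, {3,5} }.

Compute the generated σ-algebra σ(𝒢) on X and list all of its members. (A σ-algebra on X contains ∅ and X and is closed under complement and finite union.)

Start: 𝒢 ∪ {∅, X} = { ∅, {3,5}, {2,3,5}, {2,3,4,5}, X }.
Step 1: +3 →
  {1,6}  = {2,3,4,5}ᶜ
  {1,4,6}  = {2,3,5}ᶜ
  {1,2,4,6}  = {3,5}ᶜ
  (now 8)
Step 2 adds 3:
  {1,3,5,6}  = {3,5} ∪ {1,6}
  {1,2,3,5,6}  = {2,3,5} ∪ {1,6}
  {1,3,4,5,6}  = {3,5} ∪ {1,4,6}
  (now 11)
Step 3. New:
  {2}  = {1,3,4,5,6}ᶜ
  {4}  = {1,2,3,5,6}ᶜ
  {2,4}  = {1,3,5,6}ᶜ
  (now 14)
Step 4: +2 →
  {1,2,6}  = {1,6} ∪ {2}
  {3,4,5}  = {4} ∪ {3,5}
  (now 16)
Step 5: stable.

σ(𝒢) = { ∅, {2}, {4}, {1,6}, {2,4}, {3,5}, {1,2,6}, {1,4,6}, {2,3,5}, {3,4,5}, {1,2,4,6}, {1,3,5,6}, {2,3,4,5}, {1,2,3,5,6}, {1,3,4,5,6}, X }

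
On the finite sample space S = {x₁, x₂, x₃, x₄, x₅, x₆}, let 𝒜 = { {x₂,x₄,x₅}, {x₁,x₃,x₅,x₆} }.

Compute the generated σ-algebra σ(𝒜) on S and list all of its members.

Start: 𝒜 ∪ {∅, S} = { {}, {x₂,x₄,x₅}, {x₁,x₃,x₅,x₆}, S }.
Iteration 1: 2 new —
  {x₂,x₄}  = S∖{x₁,x₃,x₅,x₆}
  {x₁,x₃,x₆}  = S∖{x₂,x₄,x₅}
  [6 total]
Iteration 2: +1 →
  {x₁,x₂,x₃,x₄,x₆}  = {x₁,x₃,x₆} ∪ {x₂,x₄}
  [7 total]
Iteration 3 (1 new):
  {x₅}  = S∖{x₁,x₂,x₃,x₄,x₆}
  [8 total]
Iteration 4: no new sets; the family is a σ-algebra.

|σ(𝒜)| = 8.  σ(𝒜) = { {}, {x₅}, {x₂,x₄}, {x₁,x₃,x₆}, {x₂,x₄,x₅}, {x₁,x₃,x₅,x₆}, {x₁,x₂,x₃,x₄,x₆}, S }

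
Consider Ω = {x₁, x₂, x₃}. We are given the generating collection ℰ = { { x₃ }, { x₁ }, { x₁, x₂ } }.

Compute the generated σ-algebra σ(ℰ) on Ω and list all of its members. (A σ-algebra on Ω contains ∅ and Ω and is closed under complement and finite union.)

Take S₀ = ℰ ∪ {∅, Ω} = { ∅, { x₁ }, { x₃ }, { x₁, x₂ }, Ω }.
Iteration 1. New:
  { x₁, x₃ }  = { x₃ } ∪ { x₁ }
  { x₂, x₃ }  = Ω∖{ x₁ }
  [7 total]
Iteration 2: +1 →
  { x₂ }  = Ω∖{ x₁, x₃ }
  [8 total]
After Iteration 3 the family is unchanged; done.

Hence σ(ℰ) has 8 members: { ∅, { x₁ }, { x₂ }, { x₃ }, { x₁, x₂ }, { x₁, x₃ }, { x₂, x₃ }, Ω }.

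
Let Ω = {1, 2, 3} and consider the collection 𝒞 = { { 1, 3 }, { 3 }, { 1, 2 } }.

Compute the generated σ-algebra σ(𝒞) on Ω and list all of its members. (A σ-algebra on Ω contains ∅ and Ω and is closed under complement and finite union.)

σ(𝒞) = { {  }, { 1 }, { 2 }, { 3 }, { 1, 2 }, { 1, 3 }, { 2, 3 }, Ω }

Trace:
Take S₀ = 𝒞 ∪ {∅, Ω} = { {  }, { 3 }, { 1, 2 }, { 1, 3 }, Ω }.
Pass 1 adds 1:
  { 2 }  = { 1, 3 }ᶜ
  (now 6)
Pass 2: 1 new —
  { 2, 3 }  = { 3 } ∪ { 2 }
  (now 7)
Pass 3: +1 →
  { 1 }  = { 2, 3 }ᶜ
  (now 8)
Pass 4: closed — nothing new.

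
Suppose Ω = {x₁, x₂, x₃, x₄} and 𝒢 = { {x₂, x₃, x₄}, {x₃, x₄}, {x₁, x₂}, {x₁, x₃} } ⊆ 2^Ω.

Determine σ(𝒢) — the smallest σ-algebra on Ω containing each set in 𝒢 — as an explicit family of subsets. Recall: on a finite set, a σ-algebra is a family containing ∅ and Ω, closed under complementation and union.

|σ(𝒢)| = 16.  σ(𝒢) = { ∅, {x₁}, {x₂}, {x₃}, {x₄}, {x₁, x₂}, {x₁, x₃}, {x₁, x₄}, {x₂, x₃}, {x₂, x₄}, {x₃, x₄}, {x₁, x₂, x₃}, {x₁, x₂, x₄}, {x₁, x₃, x₄}, {x₂, x₃, x₄}, Ω }

Check:
Take S₀ = 𝒢 ∪ {∅, Ω} = { ∅, {x₁, x₂}, {x₁, x₃}, {x₃, x₄}, {x₂, x₃, x₄}, Ω }.
Step 1 (4 new):
  {x₁}  = complement {x₂, x₃, x₄}
  {x₂, x₄}  = complement {x₁, x₃}
  {x₁, x₂, x₃}  = {x₁, x₂} ∪ {x₁, x₃}
  {x₁, x₃, x₄}  = {x₃, x₄} ∪ {x₁, x₃}
Step 2. New:
  {x₂}  = complement {x₁, x₃, x₄}
  {x₄}  = complement {x₁, x₂, x₃}
  {x₁, x₂, x₄}  = {x₁, x₂} ∪ {x₂, x₄}
Step 3: +2 →
  {x₃}  = complement {x₁, x₂, x₄}
  {x₁, x₄}  = {x₄} ∪ {x₁}
Step 4. New:
  {x₂, x₃}  = complement {x₁, x₄}
Step 5: closed — nothing new.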